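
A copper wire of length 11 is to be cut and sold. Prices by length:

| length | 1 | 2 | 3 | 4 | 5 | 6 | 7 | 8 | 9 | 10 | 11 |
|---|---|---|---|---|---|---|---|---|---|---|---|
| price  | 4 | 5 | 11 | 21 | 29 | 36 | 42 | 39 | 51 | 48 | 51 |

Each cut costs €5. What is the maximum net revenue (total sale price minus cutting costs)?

Let r[k] be the best obtainable value from length k. For each k, try every first piece i and keep the best of price[i] + r[k−i] minus the 5 cut fee when i<k.
r[1] = 4
r[2] = max(4+4-5, 5+0) = 5
r[3] = max(4+5-5, 5+4-5, 11+0) = 11
r[4] = max(4+11-5, 5+5-5, 11+4-5, 21+0) = 21
r[5] = max(4+21-5, 5+11-5, 11+5-5, 21+4-5, 29+0) = 29
r[6] = max(4+29-5, 5+21-5, 11+11-5, 21+5-5, 29+4-5, 36+0) = 36
r[7] = max(4+36-5, 5+29-5, 11+21-5, …, 36+4-5, 42+0) = 42
r[8] = max(4+42-5, 5+36-5, 11+29-5, …, 42+4-5, 39+0) = 41
r[9] = max(4+41-5, 5+42-5, 11+36-5, …, 39+4-5, 51+0) = 51
r[10] = max(4+51-5, 5+41-5, 11+42-5, …, 51+4-5, 48+0) = 53
r[11] = max(4+53-5, 5+51-5, 11+41-5, …, 48+4-5, 51+0) = 60
One optimal plan: pieces 6 + 5 (1 cut) → €65 − €5 = €60.

60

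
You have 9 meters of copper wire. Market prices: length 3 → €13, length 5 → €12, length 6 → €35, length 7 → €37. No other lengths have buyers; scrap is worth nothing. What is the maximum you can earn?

Build f[k] bottom-up: f[k] = max over allowed piece i of (p[i] + f[k−i]).
f[1] = 0
f[2] = 0
f[3] = 13
f[4] = 13
f[5] = 13
f[6] = 35
f[7] = 37
f[8] = 37
f[9] = 48  (first piece 3, then f[6]=35)
One optimal cutting: 6 + 3 → €48.

48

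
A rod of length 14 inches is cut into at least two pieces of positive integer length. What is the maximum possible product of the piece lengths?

162

Fill f[k] for k=2..14: at each k try every first piece i and multiply by the better of (k−i) uncut or f[k−i].
f[2] = 1·max(1,0) = 1·1 = 1
f[3] = 1·max(2,1) = 1·2 = 2
f[4] = 2·max(2,1) = 2·2 = 4
f[5] = 2·max(3,2) = 2·3 = 6
f[6] = 3·max(3,2) = 3·3 = 9
f[7] = 2·max(5,6) = 2·6 = 12
f[8] = 2·max(6,9) = 2·9 = 18
f[9] = 3·max(6,9) = 3·9 = 27
f[10] = 2·max(8,18) = 2·18 = 36
f[11] = 2·max(9,27) = 2·27 = 54
f[12] = 3·max(9,27) = 3·27 = 81
f[13] = 2·max(11,54) = 2·54 = 108
f[14] = 2·max(12,81) = 2·81 = 162
One optimal split: 3 + 3 + 3 + 3 + 2; product 3·3·3·3·2 = 162.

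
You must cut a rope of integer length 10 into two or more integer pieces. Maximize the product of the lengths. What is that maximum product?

36

Let m[k] be the best product for length k (with at least one cut). For each first piece i, the rest contributes max(k−i, m[k−i]).
m[2] = 1*max(1,0) = 1*1 = 1
m[3] = max(1*2, 2*1) = 2
m[4] = max(1*3, 2*2, 3*1) = 4
m[5] = max(1*4, 2*3, 3*2, 4*1) = 6
m[6] = max(1*6, 2*4, 3*3, 4*2, 5*1) = 9
m[7] = max(1*9, 2*6, 3*4, 4*3, 5*2, 6*1) = 12
m[8] = max(1*12, 2*9, 3*6, …, 6*2, 7*1) = 18
m[9] = max(1*18, 2*12, 3*9, …, 7*2, 8*1) = 27
m[10] = max(1*27, 2*18, 3*12, …, 8*2, 9*1) = 36
One optimal split: 3 + 3 + 2 + 2; product 3*3*2*2 = 36.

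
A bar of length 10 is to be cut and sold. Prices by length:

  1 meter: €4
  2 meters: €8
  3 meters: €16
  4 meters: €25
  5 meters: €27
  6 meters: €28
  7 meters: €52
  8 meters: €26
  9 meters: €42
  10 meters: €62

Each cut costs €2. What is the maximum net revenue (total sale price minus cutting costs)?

Let r[k] be the best obtainable value from length k. For each k, try every first piece i and keep the best of price[i] + r[k−i] minus the 2 cut fee when i<k.
r[1] = 4
r[2] = 8
r[3] = 16
r[4] = 25
r[5] = 27  (first piece 1, then r[4]=25)
r[6] = 31  (first piece 2, then r[4]=25)
r[7] = 52
r[8] = 54  (first piece 1, then r[7]=52)
r[9] = 58  (first piece 2, then r[7]=52)
r[10] = 66  (first piece 3, then r[7]=52)
One optimal plan: pieces 7 + 3 (1 cut) → €68 − €2 = €66.

66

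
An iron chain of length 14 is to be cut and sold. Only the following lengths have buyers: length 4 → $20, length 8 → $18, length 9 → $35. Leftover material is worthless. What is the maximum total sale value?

Consider every possible first cut. best[k] is the best of p[i]+best[k−i] over all sellable i≤k.
best[1] = 0
best[2] = 0
best[3] = 0
best[4] = 20
best[5] = 20
best[6] = 20
best[7] = 20
best[8] = max(20+20, 18+0) = 40
best[9] = max(20+20, 18+0, 35+0) = 40
best[10] = max(20+20, 18+0, 35+0) = 40
best[11] = max(20+20, 18+0, 35+0) = 40
best[12] = max(20+40, 18+20, 35+0) = 60
best[13] = max(20+40, 18+20, 35+20) = 60
best[14] = max(20+40, 18+20, 35+20) = 60
One optimal cutting: pieces 4 + 4 + 4 with 2 links of scrap → $60.

60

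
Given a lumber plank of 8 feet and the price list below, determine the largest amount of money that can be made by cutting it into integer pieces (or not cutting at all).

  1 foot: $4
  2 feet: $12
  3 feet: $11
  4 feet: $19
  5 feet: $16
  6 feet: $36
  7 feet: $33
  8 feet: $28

Let r[k] be the best obtainable value from length k. For each k, try every first piece i and keep the best of price[i] + r[k−i].
r[1] = 4
r[2] = max(4+4, 12+0) = 12
r[3] = max(4+12, 12+4, 11+0) = 16
r[4] = max(4+16, 12+12, 11+4, 19+0) = 24
r[5] = max(4+24, 12+16, 11+12, 19+4, 16+0) = 28
r[6] = max(4+28, 12+24, 11+16, 19+12, 16+4, 36+0) = 36
r[7] = max(4+36, 12+28, 11+24, …, 36+4, 33+0) = 40
r[8] = max(4+40, 12+36, 11+28, …, 33+4, 28+0) = 48
One optimal cutting: 2 + 2 + 2 + 2 → $12 + $12 + $12 + $12 = $48.

48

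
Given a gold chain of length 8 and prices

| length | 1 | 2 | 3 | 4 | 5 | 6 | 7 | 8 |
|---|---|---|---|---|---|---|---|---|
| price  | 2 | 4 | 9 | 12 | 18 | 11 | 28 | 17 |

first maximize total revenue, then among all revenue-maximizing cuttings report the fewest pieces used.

2

Let r[k] be the best obtainable value from length k. For each k, try every first piece i and keep the best of price[i] + r[k−i].
r[1] = 2
r[2] = max(2+2, 4+0) = 4
r[3] = max(2+4, 4+2, 9+0) = 9
r[4] = max(2+9, 4+4, 9+2, 12+0) = 12
r[5] = max(2+12, 4+9, 9+4, 12+2, 18+0) = 18
r[6] = max(2+18, 4+12, 9+9, 12+4, 18+2, 11+0) = 20
r[7] = max(2+20, 4+18, 9+12, …, 11+2, 28+0) = 28
r[8] = max(2+28, 4+20, 9+18, …, 28+2, 17+0) = 30
Maximum revenue is $30.
Now minimize piece count subject to staying optimal: for each k, pieces[k] = 1 + min over i with p[i]+r[k−i]=r[k] of pieces[k−i].
pieces[5] = 1
pieces[6] = 2
pieces[7] = 1
pieces[8] = 2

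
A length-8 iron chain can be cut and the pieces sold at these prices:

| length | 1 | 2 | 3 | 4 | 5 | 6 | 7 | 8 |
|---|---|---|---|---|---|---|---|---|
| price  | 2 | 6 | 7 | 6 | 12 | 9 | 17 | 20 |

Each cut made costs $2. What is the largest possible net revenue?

Consider every possible first cut. r[k] is the best of p[i]+r[k−i] over all sellable i≤k, charging 2 whenever i<k.
r[1] = 2
r[2] = 6
r[3] = 7
r[4] = 10  (first piece 2, then r[2]=6)
r[5] = 12
r[6] = 14  (first piece 2, then r[4]=10)
r[7] = 17
r[8] = 20
Best is to make no cuts and sell whole for $20.

20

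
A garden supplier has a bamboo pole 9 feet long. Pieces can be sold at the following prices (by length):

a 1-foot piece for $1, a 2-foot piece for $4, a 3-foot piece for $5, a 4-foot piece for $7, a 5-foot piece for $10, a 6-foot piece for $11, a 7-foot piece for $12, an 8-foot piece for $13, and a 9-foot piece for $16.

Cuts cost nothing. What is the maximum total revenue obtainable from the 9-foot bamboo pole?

18

Build r[k] bottom-up: r[k] = max over allowed piece i of (p[i] + r[k−i]).
r[1] = 1
r[2] = max(1+1, 4+0) = 4
r[3] = max(1+4, 4+1, 5+0) = 5
r[4] = max(1+5, 4+4, 5+1, 7+0) = 8
r[5] = max(1+8, 4+5, 5+4, 7+1, 10+0) = 10
r[6] = max(1+10, 4+8, 5+5, 7+4, 10+1, 11+0) = 12
r[7] = max(1+12, 4+10, 5+8, …, 11+1, 12+0) = 14
r[8] = max(1+14, 4+12, 5+10, …, 12+1, 13+0) = 16
r[9] = max(1+16, 4+14, 5+12, …, 13+1, 16+0) = 18
One optimal cutting: 5 + 2 + 2 → $10 + $4 + $4 = $18.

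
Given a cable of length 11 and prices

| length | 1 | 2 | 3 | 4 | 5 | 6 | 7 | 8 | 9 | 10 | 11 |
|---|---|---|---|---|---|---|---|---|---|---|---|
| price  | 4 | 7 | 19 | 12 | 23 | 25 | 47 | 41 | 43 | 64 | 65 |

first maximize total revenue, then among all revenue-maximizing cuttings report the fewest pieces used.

3

Let r[k] be the best obtainable value from length k. For each k, try every first piece i and keep the best of price[i] + r[k−i].
r[1] = 4
r[2] = 8  (first piece 1, then r[1]=4)
r[3] = 19
r[4] = 23  (first piece 1, then r[3]=19)
r[5] = 27  (first piece 1, then r[4]=23)
r[6] = 38  (first piece 3, then r[3]=19)
r[7] = 47
r[8] = 51  (first piece 1, then r[7]=47)
r[9] = 57  (first piece 3, then r[6]=38)
r[10] = 66  (first piece 3, then r[7]=47)
r[11] = 70  (first piece 1, then r[10]=66)
Maximum revenue is 70.
Now minimize piece count subject to staying optimal: for each k, pieces[k] = 1 + min over i with p[i]+r[k−i]=r[k] of pieces[k−i].
pieces[8] = 2
pieces[9] = 3
pieces[10] = 2
pieces[11] = 3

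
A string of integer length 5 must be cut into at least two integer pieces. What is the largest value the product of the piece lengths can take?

6

Fill prod[k] for k=2..5: at each k try every first piece i and multiply by the better of (k−i) uncut or prod[k−i].
prod[2] = 1*max(1,0) = 1*1 = 1
prod[3] = 1*max(2,1) = 1*2 = 2
prod[4] = 2*max(2,1) = 2*2 = 4
prod[5] = 2*max(3,2) = 2*3 = 6
One optimal split: 3 + 2; product 3*2 = 6.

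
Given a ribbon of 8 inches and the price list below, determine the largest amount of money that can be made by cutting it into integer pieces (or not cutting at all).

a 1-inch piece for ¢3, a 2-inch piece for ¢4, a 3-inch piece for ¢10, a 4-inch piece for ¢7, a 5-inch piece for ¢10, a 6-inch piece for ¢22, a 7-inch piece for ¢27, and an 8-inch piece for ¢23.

30

Let R[k] be the best obtainable value from length k. For each k, try every first piece i and keep the best of price[i] + R[k−i].
R[1] = 3
R[2] = 6  (first piece 1, then R[1]=3)
R[3] = 10
R[4] = 13  (first piece 1, then R[3]=10)
R[5] = 16  (first piece 1, then R[4]=13)
R[6] = 22
R[7] = 27
R[8] = 30  (first piece 1, then R[7]=27)
One optimal cutting: 7 + 1 → ¢27 + ¢3 = ¢30.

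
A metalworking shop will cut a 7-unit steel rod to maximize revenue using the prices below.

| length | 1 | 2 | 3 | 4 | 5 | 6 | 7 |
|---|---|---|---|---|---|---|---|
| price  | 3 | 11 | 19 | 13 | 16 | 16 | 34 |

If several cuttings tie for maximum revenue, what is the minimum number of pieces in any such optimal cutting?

3

Build r[k] bottom-up: r[k] = max over allowed piece i of (p[i] + r[k−i]).
r[1] = 3
r[2] = 11
r[3] = 19
r[4] = 22  (first piece 1, then r[3]=19)
r[5] = 30  (first piece 2, then r[3]=19)
r[6] = 38  (first piece 3, then r[3]=19)
r[7] = 41  (first piece 1, then r[6]=38)
Maximum revenue is $41.
Now minimize piece count subject to staying optimal: for each k, pieces[k] = 1 + min over i with p[i]+r[k−i]=r[k] of pieces[k−i].
pieces[4] = 2
pieces[5] = 2
pieces[6] = 2
pieces[7] = 3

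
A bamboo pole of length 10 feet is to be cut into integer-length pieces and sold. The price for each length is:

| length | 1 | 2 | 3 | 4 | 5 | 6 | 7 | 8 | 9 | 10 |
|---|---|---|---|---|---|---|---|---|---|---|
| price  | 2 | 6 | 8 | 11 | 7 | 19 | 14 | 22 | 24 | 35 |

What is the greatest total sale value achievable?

Consider every possible first cut. r[k] is the best of p[i]+r[k−i] over all sellable i≤k.
r[1] = 2
r[2] = max(2+2, 6+0) = 6
r[3] = max(2+6, 6+2, 8+0) = 8
r[4] = max(2+8, 6+6, 8+2, 11+0) = 12
r[5] = max(2+12, 6+8, 8+6, 11+2, 7+0) = 14
r[6] = max(2+14, 6+12, 8+8, 11+6, 7+2, 19+0) = 19
r[7] = max(2+19, 6+14, 8+12, …, 19+2, 14+0) = 21
r[8] = max(2+21, 6+19, 8+14, …, 14+2, 22+0) = 25
r[9] = max(2+25, 6+21, 8+19, …, 22+2, 24+0) = 27
r[10] = max(2+27, 6+25, 8+21, …, 24+2, 35+0) = 35
Best is to sell the whole 10-foot piece uncut for $35.

35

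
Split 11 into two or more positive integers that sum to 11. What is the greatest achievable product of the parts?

Let f[k] be the best product for length k (with at least one cut). For each first piece i, the rest contributes max(k−i, f[k−i]).
f[2] = 1*max(1,0) = 1*1 = 1
f[3] = max(1*2, 2*1) = 2
f[4] = max(1*3, 2*2, 3*1) = 4
f[5] = max(1*4, 2*3, 3*2, 4*1) = 6
f[6] = max(1*6, 2*4, 3*3, 4*2, 5*1) = 9
f[7] = max(1*9, 2*6, 3*4, 4*3, 5*2, 6*1) = 12
f[8] = max(1*12, 2*9, 3*6, …, 6*2, 7*1) = 18
f[9] = max(1*18, 2*12, 3*9, …, 7*2, 8*1) = 27
f[10] = max(1*27, 2*18, 3*12, …, 8*2, 9*1) = 36
f[11] = max(1*36, 2*27, 3*18, …, 9*2, 10*1) = 54
One optimal split: 3 + 3 + 3 + 2; product 3*3*3*2 = 54.

54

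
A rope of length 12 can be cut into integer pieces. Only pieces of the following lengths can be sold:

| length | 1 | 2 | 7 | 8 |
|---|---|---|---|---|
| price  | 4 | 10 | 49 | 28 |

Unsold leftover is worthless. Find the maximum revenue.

73

Build best[k] bottom-up: best[k] = max over allowed piece i of (p[i] + best[k−i]).
best[1] = 4
best[2] = max(4+4, 10+0) = 10
best[3] = max(4+10, 10+4) = 14
best[4] = max(4+14, 10+10) = 20
best[5] = max(4+20, 10+14) = 24
best[6] = max(4+24, 10+20) = 30
best[7] = max(4+30, 10+24, 49+0) = 49
best[8] = max(4+49, 10+30, 49+4, 28+0) = 53
best[9] = max(4+53, 10+49, 49+10, 28+4) = 59
best[10] = max(4+59, 10+53, 49+14, 28+10) = 63
best[11] = max(4+63, 10+59, 49+20, 28+14) = 69
best[12] = max(4+69, 10+63, 49+24, 28+20) = 73
One optimal cutting: 7 + 2 + 2 + 1 → €73.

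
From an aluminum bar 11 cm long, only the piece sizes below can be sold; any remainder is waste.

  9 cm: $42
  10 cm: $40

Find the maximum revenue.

Consider every possible first cut. r[k] is the best of p[i]+r[k−i] over all sellable i≤k.
r[1] = 0
r[2] = 0
r[3] = 0
r[4] = 0
r[5] = 0
r[6] = 0
r[7] = 0
r[8] = 0
r[9] = 42
r[10] = max(42+0, 40+0) = 42
r[11] = max(42+0, 40+0) = 42
One optimal cutting: pieces 9 with 2 cm of scrap → $42.

42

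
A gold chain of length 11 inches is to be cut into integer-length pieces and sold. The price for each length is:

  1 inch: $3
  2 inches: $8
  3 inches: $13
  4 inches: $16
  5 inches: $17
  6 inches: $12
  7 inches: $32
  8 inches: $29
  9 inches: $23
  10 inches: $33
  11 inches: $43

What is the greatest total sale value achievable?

48

Consider every possible first cut. best[k] is the best of p[i]+best[k−i] over all sellable i≤k.
best[1] = 3
best[2] = 8
best[3] = 13
best[4] = 16  (first piece 1, then best[3]=13)
best[5] = 21  (first piece 2, then best[3]=13)
best[6] = 26  (first piece 3, then best[3]=13)
best[7] = 32
best[8] = 35  (first piece 1, then best[7]=32)
best[9] = 40  (first piece 2, then best[7]=32)
best[10] = 45  (first piece 3, then best[7]=32)
best[11] = 48  (first piece 1, then best[10]=45)
One optimal cutting: 7 + 3 + 1 → $32 + $13 + $3 = $48.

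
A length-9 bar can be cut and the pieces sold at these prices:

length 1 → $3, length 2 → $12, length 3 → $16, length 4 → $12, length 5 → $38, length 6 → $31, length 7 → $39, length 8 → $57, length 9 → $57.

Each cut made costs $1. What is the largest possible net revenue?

60

Let v[k] be the best obtainable value from length k. For each k, try every first piece i and keep the best of price[i] + v[k−i] minus the 1 cut fee when i<k.
v[1] = 3
v[2] = 12
v[3] = 16
v[4] = 23  (first piece 2, then v[2]=12)
v[5] = 38
v[6] = 40  (first piece 1, then v[5]=38)
v[7] = 49  (first piece 2, then v[5]=38)
v[8] = 57
v[9] = 60  (first piece 2, then v[7]=49)
One optimal plan: pieces 5 + 2 + 2 (2 cuts) → $62 − $2 = $60.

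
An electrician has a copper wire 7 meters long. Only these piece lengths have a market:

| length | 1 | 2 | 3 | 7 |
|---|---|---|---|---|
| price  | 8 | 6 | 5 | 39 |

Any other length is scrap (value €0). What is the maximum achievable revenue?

56

Let f[k] be the best obtainable value from length k. For each k, try every first piece i and keep the best of price[i] + f[k−i].
f[1] = 8
f[2] = 16  (first piece 1, then f[1]=8)
f[3] = 24  (first piece 1, then f[2]=16)
f[4] = 32  (first piece 1, then f[3]=24)
f[5] = 40  (first piece 1, then f[4]=32)
f[6] = 48  (first piece 1, then f[5]=40)
f[7] = 56  (first piece 1, then f[6]=48)
One optimal cutting: 1 + 1 + 1 + 1 + 1 + 1 + 1 → €56.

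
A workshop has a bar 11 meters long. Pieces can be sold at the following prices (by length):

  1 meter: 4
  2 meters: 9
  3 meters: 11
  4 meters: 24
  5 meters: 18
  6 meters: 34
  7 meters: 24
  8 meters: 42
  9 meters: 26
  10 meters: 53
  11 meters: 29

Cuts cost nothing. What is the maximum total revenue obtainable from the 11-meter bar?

62

Build R[k] bottom-up: R[k] = max over allowed piece i of (p[i] + R[k−i]).
R[1] = 4
R[2] = max(4+4, 9+0) = 9
R[3] = max(4+9, 9+4, 11+0) = 13
R[4] = max(4+13, 9+9, 11+4, 24+0) = 24
R[5] = max(4+24, 9+13, 11+9, 24+4, 18+0) = 28
R[6] = max(4+28, 9+24, 11+13, 24+9, 18+4, 34+0) = 34
R[7] = max(4+34, 9+28, 11+24, …, 34+4, 24+0) = 38
R[8] = max(4+38, 9+34, 11+28, …, 24+4, 42+0) = 48
R[9] = max(4+48, 9+38, 11+34, …, 42+4, 26+0) = 52
R[10] = max(4+52, 9+48, 11+38, …, 26+4, 53+0) = 58
R[11] = max(4+58, 9+52, 11+48, …, 53+4, 29+0) = 62
One optimal cutting: 6 + 4 + 1 → 34 + 24 + 4 = 62.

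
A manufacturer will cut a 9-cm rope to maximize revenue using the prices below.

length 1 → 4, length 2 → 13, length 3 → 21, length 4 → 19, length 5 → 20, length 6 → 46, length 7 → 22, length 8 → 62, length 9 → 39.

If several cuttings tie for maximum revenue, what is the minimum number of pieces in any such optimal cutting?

Build r[k] bottom-up: r[k] = max over allowed piece i of (p[i] + r[k−i]).
r[1] = 4
r[2] = max(4+4, 13+0) = 13
r[3] = max(4+13, 13+4, 21+0) = 21
r[4] = max(4+21, 13+13, 21+4, 19+0) = 26
r[5] = max(4+26, 13+21, 21+13, 19+4, 20+0) = 34
r[6] = max(4+34, 13+26, 21+21, 19+13, 20+4, 46+0) = 46
r[7] = max(4+46, 13+34, 21+26, …, 46+4, 22+0) = 50
r[8] = max(4+50, 13+46, 21+34, …, 22+4, 62+0) = 62
r[9] = max(4+62, 13+50, 21+46, …, 62+4, 39+0) = 67
Maximum revenue is 67.
Now minimize piece count subject to staying optimal: for each k, pieces[k] = 1 + min over i with p[i]+r[k−i]=r[k] of pieces[k−i].
pieces[6] = 1
pieces[7] = 2
pieces[8] = 1
pieces[9] = 2

2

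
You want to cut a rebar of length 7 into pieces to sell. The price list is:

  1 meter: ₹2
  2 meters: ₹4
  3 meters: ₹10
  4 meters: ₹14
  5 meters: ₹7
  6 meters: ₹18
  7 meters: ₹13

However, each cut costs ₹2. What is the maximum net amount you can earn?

Let net[k] be the best obtainable value from length k. For each k, try every first piece i and keep the best of price[i] + net[k−i] minus the 2 cut fee when i<k.
net[1] = 2
net[2] = max(2+2-2, 4+0) = 4
net[3] = max(2+4-2, 4+2-2, 10+0) = 10
net[4] = max(2+10-2, 4+4-2, 10+2-2, 14+0) = 14
net[5] = max(2+14-2, 4+10-2, 10+4-2, 14+2-2, 7+0) = 14
net[6] = max(2+14-2, 4+14-2, 10+10-2, 14+4-2, 7+2-2, 18+0) = 18
net[7] = max(2+18-2, 4+14-2, 10+14-2, …, 18+2-2, 13+0) = 22
One optimal plan: pieces 4 + 3 (1 cut) → ₹24 − ₹2 = ₹22.

22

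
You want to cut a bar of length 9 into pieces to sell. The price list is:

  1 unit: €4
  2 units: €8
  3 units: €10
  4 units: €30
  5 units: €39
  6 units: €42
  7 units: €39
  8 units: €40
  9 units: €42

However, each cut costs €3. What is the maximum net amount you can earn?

66

Build net[k] bottom-up: net[k] = max over allowed piece i of (p[i] + net[k−i]) − 3 per cut.
net[1] = 4
net[2] = max(4+4-3, 8+0) = 8
net[3] = max(4+8-3, 8+4-3, 10+0) = 10
net[4] = max(4+10-3, 8+8-3, 10+4-3, 30+0) = 30
net[5] = max(4+30-3, 8+10-3, 10+8-3, 30+4-3, 39+0) = 39
net[6] = max(4+39-3, 8+30-3, 10+10-3, 30+8-3, 39+4-3, 42+0) = 42
net[7] = max(4+42-3, 8+39-3, 10+30-3, …, 42+4-3, 39+0) = 44
net[8] = max(4+44-3, 8+42-3, 10+39-3, …, 39+4-3, 40+0) = 57
net[9] = max(4+57-3, 8+44-3, 10+42-3, …, 40+4-3, 42+0) = 66
One optimal plan: pieces 5 + 4 (1 cut) → €69 − €3 = €66.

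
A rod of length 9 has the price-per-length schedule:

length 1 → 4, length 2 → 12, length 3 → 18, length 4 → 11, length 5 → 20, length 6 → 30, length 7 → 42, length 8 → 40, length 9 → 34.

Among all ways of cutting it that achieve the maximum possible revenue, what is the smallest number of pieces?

Build r[k] bottom-up: r[k] = max over allowed piece i of (p[i] + r[k−i]).
r[1] = 4
r[2] = 12
r[3] = 18
r[4] = 24  (first piece 2, then r[2]=12)
r[5] = 30  (first piece 2, then r[3]=18)
r[6] = 36  (first piece 2, then r[4]=24)
r[7] = 42  (first piece 2, then r[5]=30)
r[8] = 48  (first piece 2, then r[6]=36)
r[9] = 54  (first piece 2, then r[7]=42)
Maximum revenue is 54.
Now minimize piece count subject to staying optimal: for each k, pieces[k] = 1 + min over i with p[i]+r[k−i]=r[k] of pieces[k−i].
pieces[6] = 2
pieces[7] = 1
pieces[8] = 3
pieces[9] = 2

2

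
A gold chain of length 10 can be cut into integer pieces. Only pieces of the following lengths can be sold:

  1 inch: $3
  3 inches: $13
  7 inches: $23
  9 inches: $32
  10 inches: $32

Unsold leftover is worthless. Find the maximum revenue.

Let best[k] be the best obtainable value from length k. For each k, try every first piece i and keep the best of price[i] + best[k−i].
best[1] = 3
best[2] = 6  (first piece 1, then best[1]=3)
best[3] = 13
best[4] = 16  (first piece 1, then best[3]=13)
best[5] = 19  (first piece 1, then best[4]=16)
best[6] = 26  (first piece 3, then best[3]=13)
best[7] = 29  (first piece 1, then best[6]=26)
best[8] = 32  (first piece 1, then best[7]=29)
best[9] = 39  (first piece 3, then best[6]=26)
best[10] = 42  (first piece 1, then best[9]=39)
One optimal cutting: 3 + 3 + 3 + 1 → $42.

42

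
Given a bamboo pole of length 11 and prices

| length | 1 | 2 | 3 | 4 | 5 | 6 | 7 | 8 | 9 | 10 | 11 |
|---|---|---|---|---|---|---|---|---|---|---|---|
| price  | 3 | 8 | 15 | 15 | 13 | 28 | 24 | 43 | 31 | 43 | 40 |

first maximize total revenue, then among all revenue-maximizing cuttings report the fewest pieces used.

2

Consider every possible first cut. r[k] is the best of p[i]+r[k−i] over all sellable i≤k.
r[1] = 3
r[2] = max(3+3, 8+0) = 8
r[3] = max(3+8, 8+3, 15+0) = 15
r[4] = max(3+15, 8+8, 15+3, 15+0) = 18
r[5] = max(3+18, 8+15, 15+8, 15+3, 13+0) = 23
r[6] = max(3+23, 8+18, 15+15, 15+8, 13+3, 28+0) = 30
r[7] = max(3+30, 8+23, 15+18, …, 28+3, 24+0) = 33
r[8] = max(3+33, 8+30, 15+23, …, 24+3, 43+0) = 43
r[9] = max(3+43, 8+33, 15+30, …, 43+3, 31+0) = 46
r[10] = max(3+46, 8+43, 15+33, …, 31+3, 43+0) = 51
r[11] = max(3+51, 8+46, 15+43, …, 43+3, 40+0) = 58
Maximum revenue is $58.
Now minimize piece count subject to staying optimal: for each k, pieces[k] = 1 + min over i with p[i]+r[k−i]=r[k] of pieces[k−i].
pieces[8] = 1
pieces[9] = 2
pieces[10] = 2
pieces[11] = 2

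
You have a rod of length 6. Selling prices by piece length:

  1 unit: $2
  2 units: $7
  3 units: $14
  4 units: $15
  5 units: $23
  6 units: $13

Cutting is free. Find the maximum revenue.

Let v[k] be the best obtainable value from length k. For each k, try every first piece i and keep the best of price[i] + v[k−i].
v[1] = 2
v[2] = max(2+2, 7+0) = 7
v[3] = max(2+7, 7+2, 14+0) = 14
v[4] = max(2+14, 7+7, 14+2, 15+0) = 16
v[5] = max(2+16, 7+14, 14+7, 15+2, 23+0) = 23
v[6] = max(2+23, 7+16, 14+14, 15+7, 23+2, 13+0) = 28
One optimal cutting: 3 + 3 → $14 + $14 = $28.

28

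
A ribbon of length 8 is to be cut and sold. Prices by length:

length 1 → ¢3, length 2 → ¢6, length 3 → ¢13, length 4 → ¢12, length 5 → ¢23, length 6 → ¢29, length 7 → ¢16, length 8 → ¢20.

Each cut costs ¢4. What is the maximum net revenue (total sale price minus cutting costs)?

Consider every possible first cut. net[k] is the best of p[i]+net[k−i] over all sellable i≤k, charging 4 whenever i<k.
net[1] = 3
net[2] = max(3+3-4, 6+0) = 6
net[3] = max(3+6-4, 6+3-4, 13+0) = 13
net[4] = max(3+13-4, 6+6-4, 13+3-4, 12+0) = 12
net[5] = max(3+12-4, 6+13-4, 13+6-4, 12+3-4, 23+0) = 23
net[6] = max(3+23-4, 6+12-4, 13+13-4, 12+6-4, 23+3-4, 29+0) = 29
net[7] = max(3+29-4, 6+23-4, 13+12-4, …, 29+3-4, 16+0) = 28
net[8] = max(3+28-4, 6+29-4, 13+23-4, …, 16+3-4, 20+0) = 32
One optimal plan: pieces 5 + 3 (1 cut) → ¢36 − ¢4 = ¢32.

32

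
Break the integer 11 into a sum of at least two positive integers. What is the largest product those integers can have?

Define f[k] = max over 1≤i<k of i · max(k−i, f[k−i]); the inner max lets the remainder stay uncut if that's better.
Small cases: f[2]=1, f[3]=2, f[4]=4, f[5]=6, f[6]=9.
f[7] = max(1×9, 2×6, 3×4, 4×3, 5×2, 6×1) = 12
f[8] = max(1×12, 2×9, 3×6, …, 6×2, 7×1) = 18
f[9] = max(1×18, 2×12, 3×9, …, 7×2, 8×1) = 27
f[10] = max(1×27, 2×18, 3×12, …, 8×2, 9×1) = 36
f[11] = max(1×36, 2×27, 3×18, …, 9×2, 10×1) = 54
One optimal split: 3 + 3 + 3 + 2; product 3×3×3×2 = 54.

54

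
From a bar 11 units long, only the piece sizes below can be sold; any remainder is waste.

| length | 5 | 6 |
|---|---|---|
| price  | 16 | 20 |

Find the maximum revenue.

36

Let f[k] be the best obtainable value from length k. For each k, try every first piece i and keep the best of price[i] + f[k−i].
f[1] = 0
f[2] = 0
f[3] = 0
f[4] = 0
f[5] = 16
f[6] = 20
f[7] = 20
f[8] = 20
f[9] = 20
f[10] = 32  (first piece 5, then f[5]=16)
f[11] = 36  (first piece 5, then f[6]=20)
One optimal cutting: 6 + 5 → $36.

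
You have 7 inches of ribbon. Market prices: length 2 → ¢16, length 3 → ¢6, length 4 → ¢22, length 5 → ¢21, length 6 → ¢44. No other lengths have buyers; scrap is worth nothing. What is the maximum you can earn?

48

Consider every possible first cut. f[k] is the best of p[i]+f[k−i] over all sellable i≤k.
f[1] = 0
f[2] = 16
f[3] = max(16+0, 6+0) = 16
f[4] = max(16+16, 6+0, 22+0) = 32
f[5] = max(16+16, 6+16, 22+0, 21+0) = 32
f[6] = max(16+32, 6+16, 22+16, 21+0, 44+0) = 48
f[7] = max(16+32, 6+32, 22+16, 21+16, 44+0) = 48
One optimal cutting: pieces 2 + 2 + 2 with 1 inch of scrap → ¢48.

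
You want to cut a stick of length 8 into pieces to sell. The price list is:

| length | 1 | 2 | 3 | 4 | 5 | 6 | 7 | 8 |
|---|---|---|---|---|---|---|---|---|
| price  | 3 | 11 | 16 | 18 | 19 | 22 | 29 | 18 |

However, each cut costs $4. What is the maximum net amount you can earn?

Build v[k] bottom-up: v[k] = max over allowed piece i of (p[i] + v[k−i]) − 4 per cut.
v[1] = 3
v[2] = max(3+3-4, 11+0) = 11
v[3] = max(3+11-4, 11+3-4, 16+0) = 16
v[4] = max(3+16-4, 11+11-4, 16+3-4, 18+0) = 18
v[5] = max(3+18-4, 11+16-4, 16+11-4, 18+3-4, 19+0) = 23
v[6] = max(3+23-4, 11+18-4, 16+16-4, 18+11-4, 19+3-4, 22+0) = 28
v[7] = max(3+28-4, 11+23-4, 16+18-4, …, 22+3-4, 29+0) = 30
v[8] = max(3+30-4, 11+28-4, 16+23-4, …, 29+3-4, 18+0) = 35
One optimal plan: pieces 3 + 3 + 2 (2 cuts) → $43 − $8 = $35.

35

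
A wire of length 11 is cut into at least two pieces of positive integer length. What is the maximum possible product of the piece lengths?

54

Fill P[k] for k=2..11: at each k try every first piece i and multiply by the better of (k−i) uncut or P[k−i].
P[2] = 1×max(1,0) = 1×1 = 1
P[3] = 1×max(2,1) = 1×2 = 2
P[4] = 2×max(2,1) = 2×2 = 4
P[5] = 2×max(3,2) = 2×3 = 6
P[6] = 3×max(3,2) = 3×3 = 9
P[7] = 2×max(5,6) = 2×6 = 12
P[8] = 2×max(6,9) = 2×9 = 18
P[9] = 3×max(6,9) = 3×9 = 27
P[10] = 2×max(8,18) = 2×18 = 36
P[11] = 2×max(9,27) = 2×27 = 54
One optimal split: 3 + 3 + 3 + 2; product 3×3×3×2 = 54.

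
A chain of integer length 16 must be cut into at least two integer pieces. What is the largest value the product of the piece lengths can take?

324

Define P[k] = max over 1≤i<k of i · max(k−i, P[k−i]); the inner max lets the remainder stay uncut if that's better.
P[2] = 1·max(1,0) = 1·1 = 1
P[3] = max(1·2, 2·1) = 2
P[4] = max(1·3, 2·2, 3·1) = 4
P[5] = max(1·4, 2·3, 3·2, 4·1) = 6
P[6] = max(1·6, 2·4, 3·3, 4·2, 5·1) = 9
P[7] = max(1·9, 2·6, 3·4, 4·3, 5·2, 6·1) = 12
P[8] = max(1·12, 2·9, 3·6, …, 6·2, 7·1) = 18
P[9] = max(1·18, 2·12, 3·9, …, 7·2, 8·1) = 27
P[10] = max(1·27, 2·18, 3·12, …, 8·2, 9·1) = 36
P[11] = max(1·36, 2·27, 3·18, …, 9·2, 10·1) = 54
P[12] = max(1·54, 2·36, 3·27, …, 10·2, 11·1) = 81
P[13] = max(1·81, 2·54, 3·36, …, 11·2, 12·1) = 108
P[14] = max(1·108, 2·81, 3·54, …, 12·2, 13·1) = 162
P[15] = max(1·162, 2·108, 3·81, …, 13·2, 14·1) = 243
P[16] = max(1·243, 2·162, 3·108, …, 14·2, 15·1) = 324
One optimal split: 3 + 3 + 3 + 3 + 2 + 2; product 3·3·3·3·2·2 = 324.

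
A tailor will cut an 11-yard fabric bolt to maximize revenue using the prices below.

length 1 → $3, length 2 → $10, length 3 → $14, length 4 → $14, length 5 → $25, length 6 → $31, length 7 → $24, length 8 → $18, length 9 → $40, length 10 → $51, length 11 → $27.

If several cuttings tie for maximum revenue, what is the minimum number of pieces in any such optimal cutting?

Consider every possible first cut. r[k] is the best of p[i]+r[k−i] over all sellable i≤k.
r[1] = 3
r[2] = 10
r[3] = 14
r[4] = 20  (first piece 2, then r[2]=10)
r[5] = 25
r[6] = 31
r[7] = 35  (first piece 2, then r[5]=25)
r[8] = 41  (first piece 2, then r[6]=31)
r[9] = 45  (first piece 2, then r[7]=35)
r[10] = 51  (first piece 2, then r[8]=41)
r[11] = 56  (first piece 5, then r[6]=31)
Maximum revenue is $56.
Now minimize piece count subject to staying optimal: for each k, pieces[k] = 1 + min over i with p[i]+r[k−i]=r[k] of pieces[k−i].
pieces[8] = 2
pieces[9] = 2
pieces[10] = 1
pieces[11] = 2

2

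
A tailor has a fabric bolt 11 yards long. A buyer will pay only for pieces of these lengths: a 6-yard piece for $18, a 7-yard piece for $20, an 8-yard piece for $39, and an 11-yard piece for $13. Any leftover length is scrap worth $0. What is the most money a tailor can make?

Consider every possible first cut. f[k] is the best of p[i]+f[k−i] over all sellable i≤k.
f[1] = 0
f[2] = 0
f[3] = 0
f[4] = 0
f[5] = 0
f[6] = 18
f[7] = 20
f[8] = 39
f[9] = 39
f[10] = 39
f[11] = 39
One optimal cutting: pieces 8 with 3 yards of scrap → $39.

39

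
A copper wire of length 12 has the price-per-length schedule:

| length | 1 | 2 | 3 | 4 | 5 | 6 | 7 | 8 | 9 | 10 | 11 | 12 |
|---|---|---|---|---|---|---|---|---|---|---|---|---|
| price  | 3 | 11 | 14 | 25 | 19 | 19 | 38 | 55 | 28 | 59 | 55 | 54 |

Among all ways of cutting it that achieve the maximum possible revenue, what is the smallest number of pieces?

2

Build r[k] bottom-up: r[k] = max over allowed piece i of (p[i] + r[k−i]).
r[1] = 3
r[2] = max(3+3, 11+0) = 11
r[3] = max(3+11, 11+3, 14+0) = 14
r[4] = max(3+14, 11+11, 14+3, 25+0) = 25
r[5] = max(3+25, 11+14, 14+11, 25+3, 19+0) = 28
r[6] = max(3+28, 11+25, 14+14, 25+11, 19+3, 19+0) = 36
r[7] = max(3+36, 11+28, 14+25, …, 19+3, 38+0) = 39
r[8] = max(3+39, 11+36, 14+28, …, 38+3, 55+0) = 55
r[9] = max(3+55, 11+39, 14+36, …, 55+3, 28+0) = 58
r[10] = max(3+58, 11+55, 14+39, …, 28+3, 59+0) = 66
r[11] = max(3+66, 11+58, 14+55, …, 59+3, 55+0) = 69
r[12] = max(3+69, 11+66, 14+58, …, 55+3, 54+0) = 80
Maximum revenue is €80.
Now minimize piece count subject to staying optimal: for each k, pieces[k] = 1 + min over i with p[i]+r[k−i]=r[k] of pieces[k−i].
pieces[9] = 2
pieces[10] = 2
pieces[11] = 2
pieces[12] = 2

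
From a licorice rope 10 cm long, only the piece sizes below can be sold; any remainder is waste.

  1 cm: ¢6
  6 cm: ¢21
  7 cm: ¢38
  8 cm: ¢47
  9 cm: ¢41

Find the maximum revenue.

60

Consider every possible first cut. best[k] is the best of p[i]+best[k−i] over all sellable i≤k.
best[1] = 6
best[2] = 12  (first piece 1, then best[1]=6)
best[3] = 18  (first piece 1, then best[2]=12)
best[4] = 24  (first piece 1, then best[3]=18)
best[5] = 30  (first piece 1, then best[4]=24)
best[6] = 36  (first piece 1, then best[5]=30)
best[7] = 42  (first piece 1, then best[6]=36)
best[8] = 48  (first piece 1, then best[7]=42)
best[9] = 54  (first piece 1, then best[8]=48)
best[10] = 60  (first piece 1, then best[9]=54)
One optimal cutting: 1 + 1 + 1 + 1 + 1 + 1 + 1 + 1 + 1 + 1 → ¢60.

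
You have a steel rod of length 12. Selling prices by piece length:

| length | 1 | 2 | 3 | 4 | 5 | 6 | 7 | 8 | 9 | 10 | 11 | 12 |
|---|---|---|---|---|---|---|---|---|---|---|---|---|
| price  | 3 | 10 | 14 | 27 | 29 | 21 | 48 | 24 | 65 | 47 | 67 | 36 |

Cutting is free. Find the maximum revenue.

81

Consider every possible first cut. best[k] is the best of p[i]+best[k−i] over all sellable i≤k.
best[1] = 3
best[2] = max(3+3, 10+0) = 10
best[3] = max(3+10, 10+3, 14+0) = 14
best[4] = max(3+14, 10+10, 14+3, 27+0) = 27
best[5] = max(3+27, 10+14, 14+10, 27+3, 29+0) = 30
best[6] = max(3+30, 10+27, 14+14, 27+10, 29+3, 21+0) = 37
best[7] = max(3+37, 10+30, 14+27, …, 21+3, 48+0) = 48
best[8] = max(3+48, 10+37, 14+30, …, 48+3, 24+0) = 54
best[9] = max(3+54, 10+48, 14+37, …, 24+3, 65+0) = 65
best[10] = max(3+65, 10+54, 14+48, …, 65+3, 47+0) = 68
best[11] = max(3+68, 10+65, 14+54, …, 47+3, 67+0) = 75
best[12] = max(3+75, 10+68, 14+65, …, 67+3, 36+0) = 81
One optimal cutting: 4 + 4 + 4 → $27 + $27 + $27 = $81.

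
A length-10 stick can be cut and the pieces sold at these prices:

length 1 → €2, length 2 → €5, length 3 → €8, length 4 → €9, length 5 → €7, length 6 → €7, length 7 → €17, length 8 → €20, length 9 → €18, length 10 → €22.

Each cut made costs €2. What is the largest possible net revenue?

23

Build v[k] bottom-up: v[k] = max over allowed piece i of (p[i] + v[k−i]) − 2 per cut.
v[1] = 2
v[2] = max(2+2-2, 5+0) = 5
v[3] = max(2+5-2, 5+2-2, 8+0) = 8
v[4] = max(2+8-2, 5+5-2, 8+2-2, 9+0) = 9
v[5] = max(2+9-2, 5+8-2, 8+5-2, 9+2-2, 7+0) = 11
v[6] = max(2+11-2, 5+9-2, 8+8-2, 9+5-2, 7+2-2, 7+0) = 14
v[7] = max(2+14-2, 5+11-2, 8+9-2, …, 7+2-2, 17+0) = 17
v[8] = max(2+17-2, 5+14-2, 8+11-2, …, 17+2-2, 20+0) = 20
v[9] = max(2+20-2, 5+17-2, 8+14-2, …, 20+2-2, 18+0) = 20
v[10] = max(2+20-2, 5+20-2, 8+17-2, …, 18+2-2, 22+0) = 23
One optimal plan: pieces 8 + 2 (1 cut) → €25 − €2 = €23.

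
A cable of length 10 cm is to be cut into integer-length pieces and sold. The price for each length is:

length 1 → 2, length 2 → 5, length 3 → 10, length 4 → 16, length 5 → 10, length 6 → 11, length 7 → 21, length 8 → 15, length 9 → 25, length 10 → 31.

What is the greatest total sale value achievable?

37

Let v[k] be the best obtainable value from length k. For each k, try every first piece i and keep the best of price[i] + v[k−i].
v[1] = 2
v[2] = 5
v[3] = 10
v[4] = 16
v[5] = 18  (first piece 1, then v[4]=16)
v[6] = 21  (first piece 2, then v[4]=16)
v[7] = 26  (first piece 3, then v[4]=16)
v[8] = 32  (first piece 4, then v[4]=16)
v[9] = 34  (first piece 1, then v[8]=32)
v[10] = 37  (first piece 2, then v[8]=32)
One optimal cutting: 4 + 4 + 2 → 16 + 16 + 5 = 37.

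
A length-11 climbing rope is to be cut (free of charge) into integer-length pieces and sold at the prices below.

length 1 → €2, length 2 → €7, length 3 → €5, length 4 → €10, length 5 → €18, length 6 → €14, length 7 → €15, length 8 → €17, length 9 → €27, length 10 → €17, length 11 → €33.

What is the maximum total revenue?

39

Consider every possible first cut. v[k] is the best of p[i]+v[k−i] over all sellable i≤k.
v[1] = 2
v[2] = max(2+2, 7+0) = 7
v[3] = max(2+7, 7+2, 5+0) = 9
v[4] = max(2+9, 7+7, 5+2, 10+0) = 14
v[5] = max(2+14, 7+9, 5+7, 10+2, 18+0) = 18
v[6] = max(2+18, 7+14, 5+9, 10+7, 18+2, 14+0) = 21
v[7] = max(2+21, 7+18, 5+14, …, 14+2, 15+0) = 25
v[8] = max(2+25, 7+21, 5+18, …, 15+2, 17+0) = 28
v[9] = max(2+28, 7+25, 5+21, …, 17+2, 27+0) = 32
v[10] = max(2+32, 7+28, 5+25, …, 27+2, 17+0) = 36
v[11] = max(2+36, 7+32, 5+28, …, 17+2, 33+0) = 39
One optimal cutting: 5 + 2 + 2 + 2 → €18 + €7 + €7 + €7 = €39.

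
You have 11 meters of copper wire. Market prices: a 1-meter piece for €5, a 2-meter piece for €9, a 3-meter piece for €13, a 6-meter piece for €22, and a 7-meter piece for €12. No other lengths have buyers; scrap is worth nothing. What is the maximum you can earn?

Consider every possible first cut. best[k] is the best of p[i]+best[k−i] over all sellable i≤k.
best[1] = 5
best[2] = max(5+5, 9+0) = 10
best[3] = max(5+10, 9+5, 13+0) = 15
best[4] = max(5+15, 9+10, 13+5) = 20
best[5] = max(5+20, 9+15, 13+10) = 25
best[6] = max(5+25, 9+20, 13+15, 22+0) = 30
best[7] = max(5+30, 9+25, 13+20, 22+5, 12+0) = 35
best[8] = max(5+35, 9+30, 13+25, 22+10, 12+5) = 40
best[9] = max(5+40, 9+35, 13+30, 22+15, 12+10) = 45
best[10] = max(5+45, 9+40, 13+35, 22+20, 12+15) = 50
best[11] = max(5+50, 9+45, 13+40, 22+25, 12+20) = 55
One optimal cutting: 1 + 1 + 1 + 1 + 1 + 1 + 1 + 1 + 1 + 1 + 1 → €55.

55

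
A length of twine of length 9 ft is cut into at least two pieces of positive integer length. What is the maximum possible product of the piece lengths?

Let g[k] be the best product for length k (with at least one cut). For each first piece i, the rest contributes max(k−i, g[k−i]).
g[2] = 1·max(1,0) = 1·1 = 1
g[3] = max(1·2, 2·1) = 2
g[4] = max(1·3, 2·2, 3·1) = 4
g[5] = max(1·4, 2·3, 3·2, 4·1) = 6
g[6] = max(1·6, 2·4, 3·3, 4·2, 5·1) = 9
g[7] = max(1·9, 2·6, 3·4, 4·3, 5·2, 6·1) = 12
g[8] = max(1·12, 2·9, 3·6, …, 6·2, 7·1) = 18
g[9] = max(1·18, 2·12, 3·9, …, 7·2, 8·1) = 27
One optimal split: 3 + 3 + 3; product 3·3·3 = 27.

27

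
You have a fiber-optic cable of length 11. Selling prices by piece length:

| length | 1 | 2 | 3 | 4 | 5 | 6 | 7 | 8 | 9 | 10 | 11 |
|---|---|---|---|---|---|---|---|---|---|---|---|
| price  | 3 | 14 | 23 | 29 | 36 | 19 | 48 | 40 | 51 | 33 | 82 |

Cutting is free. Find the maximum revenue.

Let v[k] be the best obtainable value from length k. For each k, try every first piece i and keep the best of price[i] + v[k−i].
v[1] = 3
v[2] = 14
v[3] = 23
v[4] = 29
v[5] = 37  (first piece 2, then v[3]=23)
v[6] = 46  (first piece 3, then v[3]=23)
v[7] = 52  (first piece 3, then v[4]=29)
v[8] = 60  (first piece 2, then v[6]=46)
v[9] = 69  (first piece 3, then v[6]=46)
v[10] = 75  (first piece 3, then v[7]=52)
v[11] = 83  (first piece 2, then v[9]=69)
One optimal cutting: 3 + 3 + 3 + 2 → $23 + $23 + $23 + $14 = $83.

83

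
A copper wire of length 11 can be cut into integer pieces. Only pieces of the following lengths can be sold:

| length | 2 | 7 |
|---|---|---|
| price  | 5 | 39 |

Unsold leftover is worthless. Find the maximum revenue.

Build r[k] bottom-up: r[k] = max over allowed piece i of (p[i] + r[k−i]).
r[1] = 0
r[2] = 5
r[3] = 5
r[4] = 10  (first piece 2, then r[2]=5)
r[5] = 10
r[6] = 15  (first piece 2, then r[4]=10)
r[7] = max(5+10, 39+0) = 39
r[8] = max(5+15, 39+0) = 39
r[9] = max(5+39, 39+5) = 44
r[10] = max(5+39, 39+5) = 44
r[11] = max(5+44, 39+10) = 49
One optimal cutting: 7 + 2 + 2 → €49.

49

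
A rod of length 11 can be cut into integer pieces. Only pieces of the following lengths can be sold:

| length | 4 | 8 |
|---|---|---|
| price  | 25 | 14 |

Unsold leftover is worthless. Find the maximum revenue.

50

Consider every possible first cut. f[k] is the best of p[i]+f[k−i] over all sellable i≤k.
f[1] = 0
f[2] = 0
f[3] = 0
f[4] = 25
f[5] = 25
f[6] = 25
f[7] = 25
f[8] = max(25+25, 14+0) = 50
f[9] = max(25+25, 14+0) = 50
f[10] = max(25+25, 14+0) = 50
f[11] = max(25+25, 14+0) = 50
One optimal cutting: pieces 4 + 4 with 3 meters of scrap → $50.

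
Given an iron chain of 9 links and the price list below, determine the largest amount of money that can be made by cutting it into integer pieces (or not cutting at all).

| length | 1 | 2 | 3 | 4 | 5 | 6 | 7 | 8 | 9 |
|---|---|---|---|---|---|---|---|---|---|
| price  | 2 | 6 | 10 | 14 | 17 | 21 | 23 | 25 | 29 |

31

Build best[k] bottom-up: best[k] = max over allowed piece i of (p[i] + best[k−i]).
best[1] = 2
best[2] = 6
best[3] = 10
best[4] = 14
best[5] = 17
best[6] = 21
best[7] = 24  (first piece 3, then best[4]=14)
best[8] = 28  (first piece 4, then best[4]=14)
best[9] = 31  (first piece 3, then best[6]=21)
One optimal cutting: 6 + 3 → $21 + $10 = $31.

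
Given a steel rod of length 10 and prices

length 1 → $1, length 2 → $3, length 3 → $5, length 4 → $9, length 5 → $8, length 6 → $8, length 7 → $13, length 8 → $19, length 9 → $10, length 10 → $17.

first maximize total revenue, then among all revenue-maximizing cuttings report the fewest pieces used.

2

Build r[k] bottom-up: r[k] = max over allowed piece i of (p[i] + r[k−i]).
r[1] = 1
r[2] = 3
r[3] = 5
r[4] = 9
r[5] = 10  (first piece 1, then r[4]=9)
r[6] = 12  (first piece 2, then r[4]=9)
r[7] = 14  (first piece 3, then r[4]=9)
r[8] = 19
r[9] = 20  (first piece 1, then r[8]=19)
r[10] = 22  (first piece 2, then r[8]=19)
Maximum revenue is $22.
Now minimize piece count subject to staying optimal: for each k, pieces[k] = 1 + min over i with p[i]+r[k−i]=r[k] of pieces[k−i].
pieces[7] = 2
pieces[8] = 1
pieces[9] = 2
pieces[10] = 2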